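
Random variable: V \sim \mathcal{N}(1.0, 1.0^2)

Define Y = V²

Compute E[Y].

Using E[X²] = Var(X) + (E[X])²:
E[V] = 1
Var(V) = 1.0^2 = 1
E[V²] = 1 + 1² = 1 + 1 = 2

2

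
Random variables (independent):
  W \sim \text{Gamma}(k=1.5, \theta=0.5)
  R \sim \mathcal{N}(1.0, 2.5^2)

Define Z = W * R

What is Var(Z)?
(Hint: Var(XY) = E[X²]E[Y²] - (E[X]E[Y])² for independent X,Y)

Var(XY) = E[X²]E[Y²] - (E[X]E[Y])²
E[W] = 0.75, Var(W) = 0.375
E[R] = 1, Var(R) = 6.25
E[W²] = 0.375 + 0.75² = 0.9375
E[R²] = 6.25 + 1² = 7.25
Var(Z) = 0.9375*7.25 - (0.75*1)²
= 6.796875 - 0.5625 = 6.234375

6.234375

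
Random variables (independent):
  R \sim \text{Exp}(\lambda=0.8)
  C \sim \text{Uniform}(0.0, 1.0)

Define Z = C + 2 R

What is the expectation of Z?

E[Z] = 2*E[R] + 1*E[C]
E[R] = 1.25
E[C] = 0.5
E[Z] = 2*1.25 + 1*0.5 = 3

3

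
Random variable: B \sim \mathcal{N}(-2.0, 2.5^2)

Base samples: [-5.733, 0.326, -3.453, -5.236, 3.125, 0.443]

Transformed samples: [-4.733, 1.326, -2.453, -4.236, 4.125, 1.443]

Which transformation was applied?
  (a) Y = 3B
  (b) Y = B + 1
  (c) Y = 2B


Checking option (b) Y = B + 1:
  B = -5.733 -> Y = -4.733 ✓
  B = 0.326 -> Y = 1.326 ✓
  B = -3.453 -> Y = -2.453 ✓
All samples match this transformation.

(b) B + 1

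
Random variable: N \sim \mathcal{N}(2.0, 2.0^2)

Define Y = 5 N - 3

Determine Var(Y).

For Y = aN + b: Var(Y) = a² * Var(N)
Var(N) = 2.0^2 = 4
Var(Y) = 5² * 4 = 25 * 4 = 100

100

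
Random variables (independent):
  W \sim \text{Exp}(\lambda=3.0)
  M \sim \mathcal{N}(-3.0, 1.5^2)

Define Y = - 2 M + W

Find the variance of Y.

For independent RVs: Var(aX + bY) = a²Var(X) + b²Var(Y)
Var(W) = 0.11111111
Var(M) = 2.25
Var(Y) = 1²*0.11111111 + (-2)²*2.25
= 1*0.11111111 + 4*2.25 = 9.1111111

9.1111111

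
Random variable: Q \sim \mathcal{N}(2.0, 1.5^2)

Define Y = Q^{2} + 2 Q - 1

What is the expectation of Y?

E[Y] = 1*E[Q²] + 2*E[Q] - 1
E[Q] = 2
E[Q²] = Var(Q) + (E[Q])² = 2.25 + 4 = 6.25
E[Y] = 1*6.25 + 2*2 - 1 = 9.25

9.25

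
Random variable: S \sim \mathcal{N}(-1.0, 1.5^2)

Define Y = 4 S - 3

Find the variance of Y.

For Y = aS + b: Var(Y) = a² * Var(S)
Var(S) = 1.5^2 = 2.25
Var(Y) = 4² * 2.25 = 16 * 2.25 = 36

36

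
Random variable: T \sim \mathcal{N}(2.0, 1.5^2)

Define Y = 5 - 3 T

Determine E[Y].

For Y = -3T + 5:
E[Y] = -3 * E[T] + 5
E[T] = 2.0 = 2
E[Y] = -3 * 2 + 5 = -1

-1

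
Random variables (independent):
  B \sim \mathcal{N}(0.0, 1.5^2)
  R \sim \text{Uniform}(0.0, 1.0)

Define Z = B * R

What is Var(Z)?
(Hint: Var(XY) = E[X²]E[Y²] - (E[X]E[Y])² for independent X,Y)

Var(XY) = E[X²]E[Y²] - (E[X]E[Y])²
E[B] = 0, Var(B) = 2.25
E[R] = 0.5, Var(R) = 0.083333333
E[B²] = 2.25 + 0² = 2.25
E[R²] = 0.083333333 + 0.5² = 0.33333333
Var(Z) = 2.25*0.33333333 - (0*0.5)²
= 0.75 - 0 = 0.75

0.75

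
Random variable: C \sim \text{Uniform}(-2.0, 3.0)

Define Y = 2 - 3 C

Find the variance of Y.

For Y = aC + b: Var(Y) = a² * Var(C)
Var(C) = (3 + 2)^2/12 = 2.0833333
Var(Y) = (-3)² * 2.0833333 = 9 * 2.0833333 = 18.75

18.75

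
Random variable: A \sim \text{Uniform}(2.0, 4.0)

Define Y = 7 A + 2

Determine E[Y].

For Y = 7A + 2:
E[Y] = 7 * E[A] + 2
E[A] = (2 + 4)/2 = 3
E[Y] = 7 * 3 + 2 = 23

23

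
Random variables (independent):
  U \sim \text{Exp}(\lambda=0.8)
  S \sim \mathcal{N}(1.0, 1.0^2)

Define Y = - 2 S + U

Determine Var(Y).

For independent RVs: Var(aX + bY) = a²Var(X) + b²Var(Y)
Var(U) = 1.5625
Var(S) = 1
Var(Y) = 1²*1.5625 + (-2)²*1
= 1*1.5625 + 4*1 = 5.5625

5.5625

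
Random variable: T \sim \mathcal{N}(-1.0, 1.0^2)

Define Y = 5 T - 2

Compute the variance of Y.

For Y = aT + b: Var(Y) = a² * Var(T)
Var(T) = 1.0^2 = 1
Var(Y) = 5² * 1 = 25 * 1 = 25

25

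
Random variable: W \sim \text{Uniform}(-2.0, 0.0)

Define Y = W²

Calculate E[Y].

Using E[X²] = Var(X) + (E[X])²:
E[W] = -1
Var(W) = (0 + 2)^2/12 = 0.33333333
E[W²] = 0.33333333 + (-1)² = 0.33333333 + 1 = 1.3333333

1.3333333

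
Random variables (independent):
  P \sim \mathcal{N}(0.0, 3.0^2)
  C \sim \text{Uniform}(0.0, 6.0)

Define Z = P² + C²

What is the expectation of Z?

E[Z] = E[P²] + E[C²]
E[P²] = Var(P) + E[P]² = 9 + 0 = 9
E[C²] = Var(C) + E[C]² = 3 + 9 = 12
E[Z] = 9 + 12 = 21

21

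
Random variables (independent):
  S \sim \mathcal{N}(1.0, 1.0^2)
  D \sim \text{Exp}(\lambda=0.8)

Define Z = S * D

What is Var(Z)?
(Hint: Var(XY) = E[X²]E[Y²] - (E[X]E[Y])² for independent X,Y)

Var(XY) = E[X²]E[Y²] - (E[X]E[Y])²
E[S] = 1, Var(S) = 1
E[D] = 1.25, Var(D) = 1.5625
E[S²] = 1 + 1² = 2
E[D²] = 1.5625 + 1.25² = 3.125
Var(Z) = 2*3.125 - (1*1.25)²
= 6.25 - 1.5625 = 4.6875

4.6875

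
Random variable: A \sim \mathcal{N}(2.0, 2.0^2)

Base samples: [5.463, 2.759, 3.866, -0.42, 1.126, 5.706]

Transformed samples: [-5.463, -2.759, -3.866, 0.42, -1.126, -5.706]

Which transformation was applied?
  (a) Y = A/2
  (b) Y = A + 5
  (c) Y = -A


Checking option (c) Y = -A:
  A = 5.463 -> Y = -5.463 ✓
  A = 2.759 -> Y = -2.759 ✓
  A = 3.866 -> Y = -3.866 ✓
All samples match this transformation.

(c) -A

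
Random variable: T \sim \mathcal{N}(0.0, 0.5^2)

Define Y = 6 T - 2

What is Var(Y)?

For Y = aT + b: Var(Y) = a² * Var(T)
Var(T) = 0.5^2 = 0.25
Var(Y) = 6² * 0.25 = 36 * 0.25 = 9

9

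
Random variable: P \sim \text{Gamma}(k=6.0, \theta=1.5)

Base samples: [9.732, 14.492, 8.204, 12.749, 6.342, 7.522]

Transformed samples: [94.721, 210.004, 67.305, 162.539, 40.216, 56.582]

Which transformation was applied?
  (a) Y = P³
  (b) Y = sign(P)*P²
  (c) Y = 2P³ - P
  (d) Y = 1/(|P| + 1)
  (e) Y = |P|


Checking option (b) Y = sign(P)*P²:
  P = 9.732 -> Y = 94.721 ✓
  P = 14.492 -> Y = 210.004 ✓
  P = 8.204 -> Y = 67.305 ✓
All samples match this transformation.

(b) sign(P)*P²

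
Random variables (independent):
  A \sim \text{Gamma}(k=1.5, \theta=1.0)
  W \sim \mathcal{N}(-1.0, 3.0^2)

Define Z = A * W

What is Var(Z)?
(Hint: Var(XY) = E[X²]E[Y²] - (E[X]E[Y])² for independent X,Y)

Var(XY) = E[X²]E[Y²] - (E[X]E[Y])²
E[A] = 1.5, Var(A) = 1.5
E[W] = -1, Var(W) = 9
E[A²] = 1.5 + 1.5² = 3.75
E[W²] = 9 + (-1)² = 10
Var(Z) = 3.75*10 - (1.5*(-1))²
= 37.5 - 2.25 = 35.25

35.25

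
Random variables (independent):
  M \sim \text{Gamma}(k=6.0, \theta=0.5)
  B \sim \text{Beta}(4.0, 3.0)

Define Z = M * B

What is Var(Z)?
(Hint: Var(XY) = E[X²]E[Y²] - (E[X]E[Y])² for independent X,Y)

Var(XY) = E[X²]E[Y²] - (E[X]E[Y])²
E[M] = 3, Var(M) = 1.5
E[B] = 0.57142857, Var(B) = 0.030612245
E[M²] = 1.5 + 3² = 10.5
E[B²] = 0.030612245 + 0.57142857² = 0.35714286
Var(Z) = 10.5*0.35714286 - (3*0.57142857)²
= 3.75 - 2.9387755 = 0.81122449

0.81122449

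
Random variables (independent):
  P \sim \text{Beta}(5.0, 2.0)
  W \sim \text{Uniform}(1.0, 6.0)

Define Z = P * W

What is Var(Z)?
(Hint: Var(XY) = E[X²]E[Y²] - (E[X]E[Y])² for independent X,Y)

Var(XY) = E[X²]E[Y²] - (E[X]E[Y])²
E[P] = 0.71428571, Var(P) = 0.025510204
E[W] = 3.5, Var(W) = 2.0833333
E[P²] = 0.025510204 + 0.71428571² = 0.53571429
E[W²] = 2.0833333 + 3.5² = 14.333333
Var(Z) = 0.53571429*14.333333 - (0.71428571*3.5)²
= 7.6785714 - 6.25 = 1.4285714

1.4285714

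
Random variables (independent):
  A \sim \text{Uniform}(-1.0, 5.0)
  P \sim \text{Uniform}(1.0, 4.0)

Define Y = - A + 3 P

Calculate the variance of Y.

For independent RVs: Var(aX + bY) = a²Var(X) + b²Var(Y)
Var(A) = 3
Var(P) = 0.75
Var(Y) = (-1)²*3 + 3²*0.75
= 1*3 + 9*0.75 = 9.75

9.75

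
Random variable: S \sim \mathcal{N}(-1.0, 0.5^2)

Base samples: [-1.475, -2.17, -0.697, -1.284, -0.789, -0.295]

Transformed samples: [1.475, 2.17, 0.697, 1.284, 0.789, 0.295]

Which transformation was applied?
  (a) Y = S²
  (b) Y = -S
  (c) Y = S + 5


Checking option (b) Y = -S:
  S = -1.475 -> Y = 1.475 ✓
  S = -2.17 -> Y = 2.17 ✓
  S = -0.697 -> Y = 0.697 ✓
All samples match this transformation.

(b) -S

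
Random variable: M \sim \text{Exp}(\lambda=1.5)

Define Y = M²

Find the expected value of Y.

E[M²] = Var(M) + (E[M])² = 0.44444444 + 0.44444444 = 0.88888889

0.88888889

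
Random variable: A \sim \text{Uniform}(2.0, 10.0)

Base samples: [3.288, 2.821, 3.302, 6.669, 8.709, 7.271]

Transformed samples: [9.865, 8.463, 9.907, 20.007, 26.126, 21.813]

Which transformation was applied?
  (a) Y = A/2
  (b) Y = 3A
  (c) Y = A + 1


Checking option (b) Y = 3A:
  A = 3.288 -> Y = 9.865 ✓
  A = 2.821 -> Y = 8.463 ✓
  A = 3.302 -> Y = 9.907 ✓
All samples match this transformation.

(b) 3A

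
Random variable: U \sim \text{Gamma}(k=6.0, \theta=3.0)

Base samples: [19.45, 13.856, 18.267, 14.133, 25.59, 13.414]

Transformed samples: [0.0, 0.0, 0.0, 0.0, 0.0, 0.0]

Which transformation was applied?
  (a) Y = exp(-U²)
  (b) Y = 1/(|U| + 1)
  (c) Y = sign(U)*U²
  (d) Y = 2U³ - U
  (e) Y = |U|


Checking option (a) Y = exp(-U²):
  U = 19.45 -> Y = 0.0 ✓
  U = 13.856 -> Y = 0.0 ✓
  U = 18.267 -> Y = 0.0 ✓
All samples match this transformation.

(a) exp(-U²)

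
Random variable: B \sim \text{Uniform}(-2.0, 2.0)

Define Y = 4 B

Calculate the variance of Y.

For Y = aB + b: Var(Y) = a² * Var(B)
Var(B) = (2 + 2)^2/12 = 1.3333333
Var(Y) = 4² * 1.3333333 = 16 * 1.3333333 = 21.333333

21.333333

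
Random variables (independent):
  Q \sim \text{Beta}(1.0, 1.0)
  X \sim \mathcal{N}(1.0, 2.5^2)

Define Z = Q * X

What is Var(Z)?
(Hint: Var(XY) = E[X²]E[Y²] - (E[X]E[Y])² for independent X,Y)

Var(XY) = E[X²]E[Y²] - (E[X]E[Y])²
E[Q] = 0.5, Var(Q) = 0.083333333
E[X] = 1, Var(X) = 6.25
E[Q²] = 0.083333333 + 0.5² = 0.33333333
E[X²] = 6.25 + 1² = 7.25
Var(Z) = 0.33333333*7.25 - (0.5*1)²
= 2.4166667 - 0.25 = 2.1666667

2.1666667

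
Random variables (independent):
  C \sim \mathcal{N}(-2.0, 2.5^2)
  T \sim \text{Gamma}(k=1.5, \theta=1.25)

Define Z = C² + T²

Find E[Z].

E[Z] = E[C²] + E[T²]
E[C²] = Var(C) + E[C]² = 6.25 + 4 = 10.25
E[T²] = Var(T) + E[T]² = 2.34375 + 3.515625 = 5.859375
E[Z] = 10.25 + 5.859375 = 16.109375

16.109375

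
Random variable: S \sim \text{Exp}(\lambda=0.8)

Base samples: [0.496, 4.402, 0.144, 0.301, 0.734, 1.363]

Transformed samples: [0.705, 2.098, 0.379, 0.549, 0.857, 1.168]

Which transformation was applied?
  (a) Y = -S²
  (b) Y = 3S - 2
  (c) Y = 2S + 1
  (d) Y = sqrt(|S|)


Checking option (d) Y = sqrt(|S|):
  S = 0.496 -> Y = 0.705 ✓
  S = 4.402 -> Y = 2.098 ✓
  S = 0.144 -> Y = 0.379 ✓
All samples match this transformation.

(d) sqrt(|S|)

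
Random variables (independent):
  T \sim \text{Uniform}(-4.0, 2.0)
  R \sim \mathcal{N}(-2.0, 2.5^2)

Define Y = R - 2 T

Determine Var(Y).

For independent RVs: Var(aX + bY) = a²Var(X) + b²Var(Y)
Var(T) = 3
Var(R) = 6.25
Var(Y) = (-2)²*3 + 1²*6.25
= 4*3 + 1*6.25 = 18.25

18.25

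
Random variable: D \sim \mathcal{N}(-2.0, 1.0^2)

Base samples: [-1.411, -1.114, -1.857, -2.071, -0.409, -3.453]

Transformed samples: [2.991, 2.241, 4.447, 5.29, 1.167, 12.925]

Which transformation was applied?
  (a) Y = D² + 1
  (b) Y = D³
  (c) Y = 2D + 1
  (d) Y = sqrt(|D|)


Checking option (a) Y = D² + 1:
  D = -1.411 -> Y = 2.991 ✓
  D = -1.114 -> Y = 2.241 ✓
  D = -1.857 -> Y = 4.447 ✓
All samples match this transformation.

(a) D² + 1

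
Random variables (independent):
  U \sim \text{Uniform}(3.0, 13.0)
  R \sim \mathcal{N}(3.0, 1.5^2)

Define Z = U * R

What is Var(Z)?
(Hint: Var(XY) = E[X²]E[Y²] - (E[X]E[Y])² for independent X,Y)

Var(XY) = E[X²]E[Y²] - (E[X]E[Y])²
E[U] = 8, Var(U) = 8.3333333
E[R] = 3, Var(R) = 2.25
E[U²] = 8.3333333 + 8² = 72.333333
E[R²] = 2.25 + 3² = 11.25
Var(Z) = 72.333333*11.25 - (8*3)²
= 813.75 - 576 = 237.75

237.75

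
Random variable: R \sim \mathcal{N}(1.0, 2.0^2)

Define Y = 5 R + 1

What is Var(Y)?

For Y = aR + b: Var(Y) = a² * Var(R)
Var(R) = 2.0^2 = 4
Var(Y) = 5² * 4 = 25 * 4 = 100

100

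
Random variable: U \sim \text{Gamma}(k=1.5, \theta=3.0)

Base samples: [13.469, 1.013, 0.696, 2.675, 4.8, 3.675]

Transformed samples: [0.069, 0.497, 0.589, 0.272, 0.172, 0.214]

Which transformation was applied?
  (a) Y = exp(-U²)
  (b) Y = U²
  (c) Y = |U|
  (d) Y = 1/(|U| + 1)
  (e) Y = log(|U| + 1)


Checking option (d) Y = 1/(|U| + 1):
  U = 13.469 -> Y = 0.069 ✓
  U = 1.013 -> Y = 0.497 ✓
  U = 0.696 -> Y = 0.589 ✓
All samples match this transformation.

(d) 1/(|U| + 1)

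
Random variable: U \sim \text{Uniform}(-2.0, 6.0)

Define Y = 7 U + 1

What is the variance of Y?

For Y = aU + b: Var(Y) = a² * Var(U)
Var(U) = (6 + 2)^2/12 = 5.3333333
Var(Y) = 7² * 5.3333333 = 49 * 5.3333333 = 261.33333

261.33333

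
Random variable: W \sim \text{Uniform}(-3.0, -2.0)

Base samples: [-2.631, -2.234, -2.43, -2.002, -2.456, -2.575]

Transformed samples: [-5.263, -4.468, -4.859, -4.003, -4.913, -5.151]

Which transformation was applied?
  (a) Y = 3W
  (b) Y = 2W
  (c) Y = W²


Checking option (b) Y = 2W:
  W = -2.631 -> Y = -5.263 ✓
  W = -2.234 -> Y = -4.468 ✓
  W = -2.43 -> Y = -4.859 ✓
All samples match this transformation.

(b) 2W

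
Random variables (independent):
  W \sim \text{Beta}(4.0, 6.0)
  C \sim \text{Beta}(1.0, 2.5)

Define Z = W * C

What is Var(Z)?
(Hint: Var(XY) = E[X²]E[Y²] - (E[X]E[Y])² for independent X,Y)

Var(XY) = E[X²]E[Y²] - (E[X]E[Y])²
E[W] = 0.4, Var(W) = 0.021818182
E[C] = 0.28571429, Var(C) = 0.045351474
E[W²] = 0.021818182 + 0.4² = 0.18181818
E[C²] = 0.045351474 + 0.28571429² = 0.12698413
Var(Z) = 0.18181818*0.12698413 - (0.4*0.28571429)²
= 0.023088023 - 0.013061224 = 0.010026799

0.010026799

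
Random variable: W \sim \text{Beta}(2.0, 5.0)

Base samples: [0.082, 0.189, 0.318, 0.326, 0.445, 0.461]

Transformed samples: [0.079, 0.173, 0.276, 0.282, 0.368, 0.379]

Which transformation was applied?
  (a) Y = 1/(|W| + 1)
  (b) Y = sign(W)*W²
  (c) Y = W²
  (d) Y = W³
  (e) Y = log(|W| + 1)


Checking option (e) Y = log(|W| + 1):
  W = 0.082 -> Y = 0.079 ✓
  W = 0.189 -> Y = 0.173 ✓
  W = 0.318 -> Y = 0.276 ✓
All samples match this transformation.

(e) log(|W| + 1)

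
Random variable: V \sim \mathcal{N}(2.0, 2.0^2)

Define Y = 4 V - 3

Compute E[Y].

For Y = 4V - 3:
E[Y] = 4 * E[V] - 3
E[V] = 2.0 = 2
E[Y] = 4 * 2 - 3 = 5

5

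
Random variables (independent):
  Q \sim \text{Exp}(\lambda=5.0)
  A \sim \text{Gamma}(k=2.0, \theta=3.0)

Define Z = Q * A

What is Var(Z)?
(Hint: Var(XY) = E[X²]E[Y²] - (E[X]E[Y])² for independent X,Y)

Var(XY) = E[X²]E[Y²] - (E[X]E[Y])²
E[Q] = 0.2, Var(Q) = 0.04
E[A] = 6, Var(A) = 18
E[Q²] = 0.04 + 0.2² = 0.08
E[A²] = 18 + 6² = 54
Var(Z) = 0.08*54 - (0.2*6)²
= 4.32 - 1.44 = 2.88

2.88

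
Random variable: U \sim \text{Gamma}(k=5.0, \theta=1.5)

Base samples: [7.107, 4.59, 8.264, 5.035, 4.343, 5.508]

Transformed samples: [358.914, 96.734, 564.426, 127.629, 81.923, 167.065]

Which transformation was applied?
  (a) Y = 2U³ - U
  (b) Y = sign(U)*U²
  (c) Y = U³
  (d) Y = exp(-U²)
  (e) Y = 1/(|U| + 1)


Checking option (c) Y = U³:
  U = 7.107 -> Y = 358.914 ✓
  U = 4.59 -> Y = 96.734 ✓
  U = 8.264 -> Y = 564.426 ✓
All samples match this transformation.

(c) U³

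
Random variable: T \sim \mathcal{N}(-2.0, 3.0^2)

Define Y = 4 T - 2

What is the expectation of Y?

For Y = 4T - 2:
E[Y] = 4 * E[T] - 2
E[T] = -2.0 = -2
E[Y] = 4 * (-2) - 2 = -10

-10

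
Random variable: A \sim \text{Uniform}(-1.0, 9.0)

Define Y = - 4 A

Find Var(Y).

For Y = aA + b: Var(Y) = a² * Var(A)
Var(A) = (9 + 1)^2/12 = 8.3333333
Var(Y) = (-4)² * 8.3333333 = 16 * 8.3333333 = 133.33333

133.33333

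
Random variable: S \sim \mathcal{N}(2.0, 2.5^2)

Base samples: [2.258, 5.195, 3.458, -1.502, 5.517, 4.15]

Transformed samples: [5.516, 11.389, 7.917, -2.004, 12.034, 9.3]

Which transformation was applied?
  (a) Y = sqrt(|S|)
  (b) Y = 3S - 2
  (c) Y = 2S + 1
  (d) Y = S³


Checking option (c) Y = 2S + 1:
  S = 2.258 -> Y = 5.516 ✓
  S = 5.195 -> Y = 11.389 ✓
  S = 3.458 -> Y = 7.917 ✓
All samples match this transformation.

(c) 2S + 1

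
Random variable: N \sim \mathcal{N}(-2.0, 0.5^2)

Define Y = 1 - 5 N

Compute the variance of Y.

For Y = aN + b: Var(Y) = a² * Var(N)
Var(N) = 0.5^2 = 0.25
Var(Y) = (-5)² * 0.25 = 25 * 0.25 = 6.25

6.25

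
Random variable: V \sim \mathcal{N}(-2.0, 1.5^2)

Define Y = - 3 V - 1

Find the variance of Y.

For Y = aV + b: Var(Y) = a² * Var(V)
Var(V) = 1.5^2 = 2.25
Var(Y) = (-3)² * 2.25 = 9 * 2.25 = 20.25

20.25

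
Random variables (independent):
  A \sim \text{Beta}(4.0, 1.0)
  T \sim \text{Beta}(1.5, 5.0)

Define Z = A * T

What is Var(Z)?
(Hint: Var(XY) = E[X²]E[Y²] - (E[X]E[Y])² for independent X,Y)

Var(XY) = E[X²]E[Y²] - (E[X]E[Y])²
E[A] = 0.8, Var(A) = 0.026666667
E[T] = 0.23076923, Var(T) = 0.023668639
E[A²] = 0.026666667 + 0.8² = 0.66666667
E[T²] = 0.023668639 + 0.23076923² = 0.076923077
Var(Z) = 0.66666667*0.076923077 - (0.8*0.23076923)²
= 0.051282051 - 0.03408284 = 0.017199211

0.017199211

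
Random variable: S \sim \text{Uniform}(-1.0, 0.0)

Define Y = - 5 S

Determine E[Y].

For Y = -5S:
E[Y] = -5 * E[S]
E[S] = (-1 + 0)/2 = -0.5
E[Y] = -5 * (-0.5) = 2.5

2.5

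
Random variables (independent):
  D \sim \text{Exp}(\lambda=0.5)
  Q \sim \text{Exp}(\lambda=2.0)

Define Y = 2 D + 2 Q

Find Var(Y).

For independent RVs: Var(aX + bY) = a²Var(X) + b²Var(Y)
Var(D) = 4
Var(Q) = 0.25
Var(Y) = 2²*4 + 2²*0.25
= 4*4 + 4*0.25 = 17

17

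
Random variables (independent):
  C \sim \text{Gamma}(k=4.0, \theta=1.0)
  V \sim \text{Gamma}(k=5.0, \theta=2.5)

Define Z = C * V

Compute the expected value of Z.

For independent RVs: E[XY] = E[X]*E[Y]
E[C] = 4
E[V] = 12.5
E[Z] = 4 * 12.5 = 50

50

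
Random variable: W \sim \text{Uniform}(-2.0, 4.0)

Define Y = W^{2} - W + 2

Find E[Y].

E[Y] = 1*E[W²] - 1*E[W] + 2
E[W] = 1
E[W²] = Var(W) + (E[W])² = 3 + 1 = 4
E[Y] = 1*4 - 1*1 + 2 = 5

5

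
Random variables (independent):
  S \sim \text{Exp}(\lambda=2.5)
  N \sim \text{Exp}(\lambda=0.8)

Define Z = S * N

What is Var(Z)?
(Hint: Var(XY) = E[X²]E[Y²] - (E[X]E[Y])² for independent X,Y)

Var(XY) = E[X²]E[Y²] - (E[X]E[Y])²
E[S] = 0.4, Var(S) = 0.16
E[N] = 1.25, Var(N) = 1.5625
E[S²] = 0.16 + 0.4² = 0.32
E[N²] = 1.5625 + 1.25² = 3.125
Var(Z) = 0.32*3.125 - (0.4*1.25)²
= 1 - 0.25 = 0.75

0.75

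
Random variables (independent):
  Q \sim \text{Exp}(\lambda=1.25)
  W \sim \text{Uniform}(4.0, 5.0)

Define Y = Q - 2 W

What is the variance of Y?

For independent RVs: Var(aX + bY) = a²Var(X) + b²Var(Y)
Var(Q) = 0.64
Var(W) = 0.083333333
Var(Y) = 1²*0.64 + (-2)²*0.083333333
= 1*0.64 + 4*0.083333333 = 0.97333333

0.97333333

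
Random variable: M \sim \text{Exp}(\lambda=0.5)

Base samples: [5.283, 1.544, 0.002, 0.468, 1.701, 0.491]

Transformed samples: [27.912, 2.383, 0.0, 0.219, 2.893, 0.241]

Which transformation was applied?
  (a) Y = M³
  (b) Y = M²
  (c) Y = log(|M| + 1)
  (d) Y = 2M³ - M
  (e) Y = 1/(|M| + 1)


Checking option (b) Y = M²:
  M = 5.283 -> Y = 27.912 ✓
  M = 1.544 -> Y = 2.383 ✓
  M = 0.002 -> Y = 0.0 ✓
All samples match this transformation.

(b) M²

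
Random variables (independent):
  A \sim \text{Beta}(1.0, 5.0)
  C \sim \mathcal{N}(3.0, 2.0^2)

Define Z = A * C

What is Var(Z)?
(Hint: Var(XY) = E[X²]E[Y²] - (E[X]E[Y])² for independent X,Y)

Var(XY) = E[X²]E[Y²] - (E[X]E[Y])²
E[A] = 0.16666667, Var(A) = 0.01984127
E[C] = 3, Var(C) = 4
E[A²] = 0.01984127 + 0.16666667² = 0.047619048
E[C²] = 4 + 3² = 13
Var(Z) = 0.047619048*13 - (0.16666667*3)²
= 0.61904762 - 0.25 = 0.36904762

0.36904762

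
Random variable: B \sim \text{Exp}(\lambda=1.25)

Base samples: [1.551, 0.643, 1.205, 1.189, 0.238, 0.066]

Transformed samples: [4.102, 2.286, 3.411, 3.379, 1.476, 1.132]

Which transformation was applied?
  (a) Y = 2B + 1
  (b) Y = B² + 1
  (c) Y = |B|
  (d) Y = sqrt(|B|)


Checking option (a) Y = 2B + 1:
  B = 1.551 -> Y = 4.102 ✓
  B = 0.643 -> Y = 2.286 ✓
  B = 1.205 -> Y = 3.411 ✓
All samples match this transformation.

(a) 2B + 1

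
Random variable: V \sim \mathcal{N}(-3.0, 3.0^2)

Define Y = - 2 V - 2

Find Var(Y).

For Y = aV + b: Var(Y) = a² * Var(V)
Var(V) = 3.0^2 = 9
Var(Y) = (-2)² * 9 = 4 * 9 = 36

36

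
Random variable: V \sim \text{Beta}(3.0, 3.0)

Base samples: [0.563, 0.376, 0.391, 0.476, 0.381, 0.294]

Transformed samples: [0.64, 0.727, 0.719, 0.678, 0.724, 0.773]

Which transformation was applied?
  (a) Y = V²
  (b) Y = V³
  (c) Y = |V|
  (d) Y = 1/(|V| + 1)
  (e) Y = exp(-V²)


Checking option (d) Y = 1/(|V| + 1):
  V = 0.563 -> Y = 0.64 ✓
  V = 0.376 -> Y = 0.727 ✓
  V = 0.391 -> Y = 0.719 ✓
All samples match this transformation.

(d) 1/(|V| + 1)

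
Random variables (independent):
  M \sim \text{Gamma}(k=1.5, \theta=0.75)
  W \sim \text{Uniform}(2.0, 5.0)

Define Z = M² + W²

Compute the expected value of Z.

E[Z] = E[M²] + E[W²]
E[M²] = Var(M) + E[M]² = 0.84375 + 1.265625 = 2.109375
E[W²] = Var(W) + E[W]² = 0.75 + 12.25 = 13
E[Z] = 2.109375 + 13 = 15.109375

15.109375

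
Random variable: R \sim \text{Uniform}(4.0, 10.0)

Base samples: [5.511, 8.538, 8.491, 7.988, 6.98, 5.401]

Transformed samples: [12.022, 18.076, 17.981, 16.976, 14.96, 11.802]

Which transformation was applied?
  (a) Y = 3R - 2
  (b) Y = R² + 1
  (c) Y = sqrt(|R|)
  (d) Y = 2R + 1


Checking option (d) Y = 2R + 1:
  R = 5.511 -> Y = 12.022 ✓
  R = 8.538 -> Y = 18.076 ✓
  R = 8.491 -> Y = 17.981 ✓
All samples match this transformation.

(d) 2R + 1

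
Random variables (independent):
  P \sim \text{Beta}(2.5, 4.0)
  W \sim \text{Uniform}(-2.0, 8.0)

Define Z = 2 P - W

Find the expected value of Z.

E[Z] = 2*E[P] - 1*E[W]
E[P] = 0.38461538
E[W] = 3
E[Z] = 2*0.38461538 - 1*3 = -2.2307692

-2.2307692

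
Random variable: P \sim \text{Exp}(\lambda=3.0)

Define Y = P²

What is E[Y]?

E[P²] = Var(P) + (E[P])² = 0.11111111 + 0.11111111 = 0.22222222

0.22222222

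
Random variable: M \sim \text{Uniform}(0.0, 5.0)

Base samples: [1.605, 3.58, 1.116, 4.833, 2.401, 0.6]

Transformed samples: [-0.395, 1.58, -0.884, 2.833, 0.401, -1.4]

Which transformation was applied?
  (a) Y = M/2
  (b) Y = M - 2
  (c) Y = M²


Checking option (b) Y = M - 2:
  M = 1.605 -> Y = -0.395 ✓
  M = 3.58 -> Y = 1.58 ✓
  M = 1.116 -> Y = -0.884 ✓
All samples match this transformation.

(b) M - 2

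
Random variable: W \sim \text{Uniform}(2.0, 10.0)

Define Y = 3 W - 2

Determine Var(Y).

For Y = aW + b: Var(Y) = a² * Var(W)
Var(W) = (10 - 2)^2/12 = 5.3333333
Var(Y) = 3² * 5.3333333 = 9 * 5.3333333 = 48

48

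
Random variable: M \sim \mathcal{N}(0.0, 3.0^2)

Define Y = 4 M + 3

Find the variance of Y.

For Y = aM + b: Var(Y) = a² * Var(M)
Var(M) = 3.0^2 = 9
Var(Y) = 4² * 9 = 16 * 9 = 144

144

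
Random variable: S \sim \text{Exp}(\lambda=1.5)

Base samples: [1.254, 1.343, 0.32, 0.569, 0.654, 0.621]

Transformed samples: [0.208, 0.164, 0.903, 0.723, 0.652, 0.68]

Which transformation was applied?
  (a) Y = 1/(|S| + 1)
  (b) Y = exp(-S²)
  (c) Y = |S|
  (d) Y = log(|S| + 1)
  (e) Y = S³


Checking option (b) Y = exp(-S²):
  S = 1.254 -> Y = 0.208 ✓
  S = 1.343 -> Y = 0.164 ✓
  S = 0.32 -> Y = 0.903 ✓
All samples match this transformation.

(b) exp(-S²)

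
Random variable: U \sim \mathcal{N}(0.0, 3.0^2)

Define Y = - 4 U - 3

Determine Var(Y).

For Y = aU + b: Var(Y) = a² * Var(U)
Var(U) = 3.0^2 = 9
Var(Y) = (-4)² * 9 = 16 * 9 = 144

144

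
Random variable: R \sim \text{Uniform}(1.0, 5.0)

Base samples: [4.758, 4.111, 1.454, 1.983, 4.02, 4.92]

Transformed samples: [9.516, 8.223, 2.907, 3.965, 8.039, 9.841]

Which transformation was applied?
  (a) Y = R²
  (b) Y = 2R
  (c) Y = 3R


Checking option (b) Y = 2R:
  R = 4.758 -> Y = 9.516 ✓
  R = 4.111 -> Y = 8.223 ✓
  R = 1.454 -> Y = 2.907 ✓
All samples match this transformation.

(b) 2R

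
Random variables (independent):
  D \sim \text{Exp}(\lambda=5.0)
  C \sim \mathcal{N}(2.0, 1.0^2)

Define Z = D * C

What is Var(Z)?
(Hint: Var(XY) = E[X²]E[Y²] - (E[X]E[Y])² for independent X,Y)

Var(XY) = E[X²]E[Y²] - (E[X]E[Y])²
E[D] = 0.2, Var(D) = 0.04
E[C] = 2, Var(C) = 1
E[D²] = 0.04 + 0.2² = 0.08
E[C²] = 1 + 2² = 5
Var(Z) = 0.08*5 - (0.2*2)²
= 0.4 - 0.16 = 0.24

0.24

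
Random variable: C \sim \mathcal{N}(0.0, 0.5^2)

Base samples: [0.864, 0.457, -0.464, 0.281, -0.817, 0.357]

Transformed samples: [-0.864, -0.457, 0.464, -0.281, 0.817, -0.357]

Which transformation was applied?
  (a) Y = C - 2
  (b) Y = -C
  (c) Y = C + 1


Checking option (b) Y = -C:
  C = 0.864 -> Y = -0.864 ✓
  C = 0.457 -> Y = -0.457 ✓
  C = -0.464 -> Y = 0.464 ✓
All samples match this transformation.

(b) -C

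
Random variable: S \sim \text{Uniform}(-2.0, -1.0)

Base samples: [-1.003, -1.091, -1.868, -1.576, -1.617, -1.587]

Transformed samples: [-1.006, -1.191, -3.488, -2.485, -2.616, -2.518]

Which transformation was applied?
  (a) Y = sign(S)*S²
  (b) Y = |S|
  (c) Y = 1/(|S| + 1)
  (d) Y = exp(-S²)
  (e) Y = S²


Checking option (a) Y = sign(S)*S²:
  S = -1.003 -> Y = -1.006 ✓
  S = -1.091 -> Y = -1.191 ✓
  S = -1.868 -> Y = -3.488 ✓
All samples match this transformation.

(a) sign(S)*S²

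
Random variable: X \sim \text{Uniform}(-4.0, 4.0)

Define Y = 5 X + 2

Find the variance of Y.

For Y = aX + b: Var(Y) = a² * Var(X)
Var(X) = (4 + 4)^2/12 = 5.3333333
Var(Y) = 5² * 5.3333333 = 25 * 5.3333333 = 133.33333

133.33333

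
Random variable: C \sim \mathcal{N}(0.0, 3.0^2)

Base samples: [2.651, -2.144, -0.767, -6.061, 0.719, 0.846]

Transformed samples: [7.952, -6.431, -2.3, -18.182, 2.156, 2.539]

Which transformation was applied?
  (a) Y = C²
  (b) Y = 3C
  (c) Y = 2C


Checking option (b) Y = 3C:
  C = 2.651 -> Y = 7.952 ✓
  C = -2.144 -> Y = -6.431 ✓
  C = -0.767 -> Y = -2.3 ✓
All samples match this transformation.

(b) 3C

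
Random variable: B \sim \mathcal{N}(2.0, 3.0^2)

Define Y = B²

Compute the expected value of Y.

Using E[X²] = Var(X) + (E[X])²:
E[B] = 2
Var(B) = 3.0^2 = 9
E[B²] = 9 + 2² = 9 + 4 = 13

13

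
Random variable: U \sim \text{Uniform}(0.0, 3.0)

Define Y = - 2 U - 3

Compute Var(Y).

For Y = aU + b: Var(Y) = a² * Var(U)
Var(U) = (3 - 0)^2/12 = 0.75
Var(Y) = (-2)² * 0.75 = 4 * 0.75 = 3

3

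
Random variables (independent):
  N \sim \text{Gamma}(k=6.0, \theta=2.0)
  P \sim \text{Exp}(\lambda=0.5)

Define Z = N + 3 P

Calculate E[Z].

E[Z] = 1*E[N] + 3*E[P]
E[N] = 12
E[P] = 2
E[Z] = 1*12 + 3*2 = 18

18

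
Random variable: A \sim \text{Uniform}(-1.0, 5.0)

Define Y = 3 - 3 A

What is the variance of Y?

For Y = aA + b: Var(Y) = a² * Var(A)
Var(A) = (5 + 1)^2/12 = 3
Var(Y) = (-3)² * 3 = 9 * 3 = 27

27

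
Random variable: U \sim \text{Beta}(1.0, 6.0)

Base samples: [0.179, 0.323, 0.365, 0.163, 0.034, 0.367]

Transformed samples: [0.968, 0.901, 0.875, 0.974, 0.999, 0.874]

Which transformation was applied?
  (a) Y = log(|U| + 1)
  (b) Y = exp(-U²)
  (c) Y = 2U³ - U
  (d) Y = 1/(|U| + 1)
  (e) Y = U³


Checking option (b) Y = exp(-U²):
  U = 0.179 -> Y = 0.968 ✓
  U = 0.323 -> Y = 0.901 ✓
  U = 0.365 -> Y = 0.875 ✓
All samples match this transformation.

(b) exp(-U²)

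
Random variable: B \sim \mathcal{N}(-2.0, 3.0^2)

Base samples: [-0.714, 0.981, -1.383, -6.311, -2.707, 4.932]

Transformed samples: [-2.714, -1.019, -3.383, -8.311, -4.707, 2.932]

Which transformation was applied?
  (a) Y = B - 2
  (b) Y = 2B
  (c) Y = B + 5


Checking option (a) Y = B - 2:
  B = -0.714 -> Y = -2.714 ✓
  B = 0.981 -> Y = -1.019 ✓
  B = -1.383 -> Y = -3.383 ✓
All samples match this transformation.

(a) B - 2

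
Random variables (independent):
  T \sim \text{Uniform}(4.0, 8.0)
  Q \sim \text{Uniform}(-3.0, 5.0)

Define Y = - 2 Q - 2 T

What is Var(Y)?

For independent RVs: Var(aX + bY) = a²Var(X) + b²Var(Y)
Var(T) = 1.3333333
Var(Q) = 5.3333333
Var(Y) = (-2)²*1.3333333 + (-2)²*5.3333333
= 4*1.3333333 + 4*5.3333333 = 26.666667

26.666667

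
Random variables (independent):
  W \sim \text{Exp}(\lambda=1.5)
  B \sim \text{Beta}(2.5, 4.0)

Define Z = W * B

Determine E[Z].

For independent RVs: E[XY] = E[X]*E[Y]
E[W] = 0.66666667
E[B] = 0.38461538
E[Z] = 0.66666667 * 0.38461538 = 0.25641026

0.25641026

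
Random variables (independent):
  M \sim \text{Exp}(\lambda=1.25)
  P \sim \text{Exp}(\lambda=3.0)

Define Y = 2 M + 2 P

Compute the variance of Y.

For independent RVs: Var(aX + bY) = a²Var(X) + b²Var(Y)
Var(M) = 0.64
Var(P) = 0.11111111
Var(Y) = 2²*0.64 + 2²*0.11111111
= 4*0.64 + 4*0.11111111 = 3.0044444

3.0044444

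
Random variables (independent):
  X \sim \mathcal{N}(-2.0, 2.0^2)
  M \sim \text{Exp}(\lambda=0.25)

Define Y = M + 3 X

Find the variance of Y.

For independent RVs: Var(aX + bY) = a²Var(X) + b²Var(Y)
Var(X) = 4
Var(M) = 16
Var(Y) = 3²*4 + 1²*16
= 9*4 + 1*16 = 52

52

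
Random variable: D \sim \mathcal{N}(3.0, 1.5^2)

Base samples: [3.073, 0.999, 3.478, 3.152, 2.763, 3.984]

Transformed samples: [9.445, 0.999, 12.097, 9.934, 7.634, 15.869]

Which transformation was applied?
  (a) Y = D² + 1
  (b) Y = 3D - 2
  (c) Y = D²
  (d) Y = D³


Checking option (c) Y = D²:
  D = 3.073 -> Y = 9.445 ✓
  D = 0.999 -> Y = 0.999 ✓
  D = 3.478 -> Y = 12.097 ✓
All samples match this transformation.

(c) D²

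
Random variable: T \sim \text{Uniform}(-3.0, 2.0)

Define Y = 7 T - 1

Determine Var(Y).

For Y = aT + b: Var(Y) = a² * Var(T)
Var(T) = (2 + 3)^2/12 = 2.0833333
Var(Y) = 7² * 2.0833333 = 49 * 2.0833333 = 102.08333

102.08333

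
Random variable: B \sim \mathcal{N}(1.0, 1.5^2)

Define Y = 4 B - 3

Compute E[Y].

For Y = 4B - 3:
E[Y] = 4 * E[B] - 3
E[B] = 1.0 = 1
E[Y] = 4 * 1 - 3 = 1

1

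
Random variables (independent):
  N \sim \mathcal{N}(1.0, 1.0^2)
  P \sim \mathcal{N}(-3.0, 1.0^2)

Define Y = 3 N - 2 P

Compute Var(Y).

For independent RVs: Var(aX + bY) = a²Var(X) + b²Var(Y)
Var(N) = 1
Var(P) = 1
Var(Y) = 3²*1 + (-2)²*1
= 9*1 + 4*1 = 13

13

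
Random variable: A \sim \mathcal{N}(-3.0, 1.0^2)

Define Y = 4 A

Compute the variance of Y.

For Y = aA + b: Var(Y) = a² * Var(A)
Var(A) = 1.0^2 = 1
Var(Y) = 4² * 1 = 16 * 1 = 16

16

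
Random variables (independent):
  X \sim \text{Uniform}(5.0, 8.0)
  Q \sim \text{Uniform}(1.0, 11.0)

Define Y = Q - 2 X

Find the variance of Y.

For independent RVs: Var(aX + bY) = a²Var(X) + b²Var(Y)
Var(X) = 0.75
Var(Q) = 8.3333333
Var(Y) = (-2)²*0.75 + 1²*8.3333333
= 4*0.75 + 1*8.3333333 = 11.333333

11.333333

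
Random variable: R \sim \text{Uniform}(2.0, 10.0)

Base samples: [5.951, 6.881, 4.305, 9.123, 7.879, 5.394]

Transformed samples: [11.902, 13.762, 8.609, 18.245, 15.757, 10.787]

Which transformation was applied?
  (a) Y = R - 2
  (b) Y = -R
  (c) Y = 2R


Checking option (c) Y = 2R:
  R = 5.951 -> Y = 11.902 ✓
  R = 6.881 -> Y = 13.762 ✓
  R = 4.305 -> Y = 8.609 ✓
All samples match this transformation.

(c) 2R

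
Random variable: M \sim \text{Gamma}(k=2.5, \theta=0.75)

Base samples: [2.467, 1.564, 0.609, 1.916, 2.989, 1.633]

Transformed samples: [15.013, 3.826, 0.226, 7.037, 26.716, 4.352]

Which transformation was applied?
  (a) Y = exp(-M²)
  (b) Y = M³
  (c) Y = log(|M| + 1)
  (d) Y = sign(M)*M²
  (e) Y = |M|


Checking option (b) Y = M³:
  M = 2.467 -> Y = 15.013 ✓
  M = 1.564 -> Y = 3.826 ✓
  M = 0.609 -> Y = 0.226 ✓
All samples match this transformation.

(b) M³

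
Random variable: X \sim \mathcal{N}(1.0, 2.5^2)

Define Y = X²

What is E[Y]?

E[X²] = Var(X) + (E[X])² = 6.25 + 1 = 7.25

7.25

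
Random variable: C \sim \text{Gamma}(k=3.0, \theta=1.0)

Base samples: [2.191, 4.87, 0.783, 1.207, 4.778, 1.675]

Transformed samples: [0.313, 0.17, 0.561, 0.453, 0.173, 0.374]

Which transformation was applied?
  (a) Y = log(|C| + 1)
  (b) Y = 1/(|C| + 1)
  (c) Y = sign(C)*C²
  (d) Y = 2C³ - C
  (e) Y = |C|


Checking option (b) Y = 1/(|C| + 1):
  C = 2.191 -> Y = 0.313 ✓
  C = 4.87 -> Y = 0.17 ✓
  C = 0.783 -> Y = 0.561 ✓
All samples match this transformation.

(b) 1/(|C| + 1)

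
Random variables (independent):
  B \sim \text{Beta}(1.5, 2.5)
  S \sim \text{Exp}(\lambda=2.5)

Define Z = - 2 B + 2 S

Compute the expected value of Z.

E[Z] = -2*E[B] + 2*E[S]
E[B] = 0.375
E[S] = 0.4
E[Z] = -2*0.375 + 2*0.4 = 0.05

0.05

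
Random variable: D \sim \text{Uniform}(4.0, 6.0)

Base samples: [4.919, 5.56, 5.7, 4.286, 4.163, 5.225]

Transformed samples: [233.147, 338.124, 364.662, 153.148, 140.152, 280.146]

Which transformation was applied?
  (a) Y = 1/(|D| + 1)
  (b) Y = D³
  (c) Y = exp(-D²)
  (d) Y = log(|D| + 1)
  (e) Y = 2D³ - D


Checking option (e) Y = 2D³ - D:
  D = 4.919 -> Y = 233.147 ✓
  D = 5.56 -> Y = 338.124 ✓
  D = 5.7 -> Y = 364.662 ✓
All samples match this transformation.

(e) 2D³ - D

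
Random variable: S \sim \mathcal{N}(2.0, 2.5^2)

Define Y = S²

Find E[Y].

E[S²] = Var(S) + (E[S])² = 6.25 + 4 = 10.25

10.25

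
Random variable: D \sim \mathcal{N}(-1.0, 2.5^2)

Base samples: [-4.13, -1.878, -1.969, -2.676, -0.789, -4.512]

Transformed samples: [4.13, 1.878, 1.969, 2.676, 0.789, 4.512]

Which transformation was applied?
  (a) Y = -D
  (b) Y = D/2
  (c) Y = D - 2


Checking option (a) Y = -D:
  D = -4.13 -> Y = 4.13 ✓
  D = -1.878 -> Y = 1.878 ✓
  D = -1.969 -> Y = 1.969 ✓
All samples match this transformation.

(a) -D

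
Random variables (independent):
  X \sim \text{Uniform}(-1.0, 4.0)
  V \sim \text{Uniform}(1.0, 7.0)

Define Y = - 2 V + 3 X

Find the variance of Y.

For independent RVs: Var(aX + bY) = a²Var(X) + b²Var(Y)
Var(X) = 2.0833333
Var(V) = 3
Var(Y) = 3²*2.0833333 + (-2)²*3
= 9*2.0833333 + 4*3 = 30.75

30.75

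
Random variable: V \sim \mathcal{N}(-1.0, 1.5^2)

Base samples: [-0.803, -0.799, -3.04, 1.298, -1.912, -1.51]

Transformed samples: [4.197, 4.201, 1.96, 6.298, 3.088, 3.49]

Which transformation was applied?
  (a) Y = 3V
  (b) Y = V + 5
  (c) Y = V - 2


Checking option (b) Y = V + 5:
  V = -0.803 -> Y = 4.197 ✓
  V = -0.799 -> Y = 4.201 ✓
  V = -3.04 -> Y = 1.96 ✓
All samples match this transformation.

(b) V + 5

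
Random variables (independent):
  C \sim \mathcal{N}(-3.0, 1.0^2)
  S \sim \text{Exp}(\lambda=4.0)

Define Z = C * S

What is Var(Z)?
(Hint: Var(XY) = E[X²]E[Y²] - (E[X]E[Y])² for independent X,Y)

Var(XY) = E[X²]E[Y²] - (E[X]E[Y])²
E[C] = -3, Var(C) = 1
E[S] = 0.25, Var(S) = 0.0625
E[C²] = 1 + (-3)² = 10
E[S²] = 0.0625 + 0.25² = 0.125
Var(Z) = 10*0.125 - (-3*0.25)²
= 1.25 - 0.5625 = 0.6875

0.6875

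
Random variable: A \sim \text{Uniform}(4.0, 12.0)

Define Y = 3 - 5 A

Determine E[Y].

For Y = -5A + 3:
E[Y] = -5 * E[A] + 3
E[A] = (4 + 12)/2 = 8
E[Y] = -5 * 8 + 3 = -37

-37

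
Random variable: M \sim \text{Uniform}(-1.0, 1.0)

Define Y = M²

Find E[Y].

E[M²] = Var(M) + (E[M])² = 0.33333333 + 0 = 0.33333333

0.33333333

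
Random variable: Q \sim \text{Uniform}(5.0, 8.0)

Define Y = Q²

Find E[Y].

E[Q²] = Var(Q) + (E[Q])² = 0.75 + 42.25 = 43

43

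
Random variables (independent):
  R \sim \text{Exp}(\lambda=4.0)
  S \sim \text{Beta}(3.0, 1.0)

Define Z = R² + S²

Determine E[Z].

E[Z] = E[R²] + E[S²]
E[R²] = Var(R) + E[R]² = 0.0625 + 0.0625 = 0.125
E[S²] = Var(S) + E[S]² = 0.0375 + 0.5625 = 0.6
E[Z] = 0.125 + 0.6 = 0.725

0.725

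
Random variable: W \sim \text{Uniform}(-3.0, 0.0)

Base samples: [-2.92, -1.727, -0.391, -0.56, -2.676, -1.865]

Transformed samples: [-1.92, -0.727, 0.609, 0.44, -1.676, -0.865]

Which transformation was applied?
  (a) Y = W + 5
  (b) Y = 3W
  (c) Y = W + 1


Checking option (c) Y = W + 1:
  W = -2.92 -> Y = -1.92 ✓
  W = -1.727 -> Y = -0.727 ✓
  W = -0.391 -> Y = 0.609 ✓
All samples match this transformation.

(c) W + 1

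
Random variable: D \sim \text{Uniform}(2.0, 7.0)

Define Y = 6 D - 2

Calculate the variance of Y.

For Y = aD + b: Var(Y) = a² * Var(D)
Var(D) = (7 - 2)^2/12 = 2.0833333
Var(Y) = 6² * 2.0833333 = 36 * 2.0833333 = 75

75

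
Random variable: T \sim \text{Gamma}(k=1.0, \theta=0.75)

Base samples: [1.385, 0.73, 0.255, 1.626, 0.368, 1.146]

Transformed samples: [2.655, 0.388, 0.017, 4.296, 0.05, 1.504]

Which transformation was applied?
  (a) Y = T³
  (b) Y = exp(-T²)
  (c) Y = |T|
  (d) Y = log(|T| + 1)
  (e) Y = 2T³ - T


Checking option (a) Y = T³:
  T = 1.385 -> Y = 2.655 ✓
  T = 0.73 -> Y = 0.388 ✓
  T = 0.255 -> Y = 0.017 ✓
All samples match this transformation.

(a) T³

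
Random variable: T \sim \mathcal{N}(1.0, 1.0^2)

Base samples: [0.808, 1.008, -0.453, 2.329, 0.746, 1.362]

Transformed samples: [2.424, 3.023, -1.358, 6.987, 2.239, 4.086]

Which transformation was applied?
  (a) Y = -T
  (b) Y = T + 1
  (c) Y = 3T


Checking option (c) Y = 3T:
  T = 0.808 -> Y = 2.424 ✓
  T = 1.008 -> Y = 3.023 ✓
  T = -0.453 -> Y = -1.358 ✓
All samples match this transformation.

(c) 3T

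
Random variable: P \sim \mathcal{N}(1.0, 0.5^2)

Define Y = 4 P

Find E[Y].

For Y = 4P:
E[Y] = 4 * E[P]
E[P] = 1.0 = 1
E[Y] = 4 * 1 = 4

4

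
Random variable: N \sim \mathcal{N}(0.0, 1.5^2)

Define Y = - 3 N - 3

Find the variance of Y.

For Y = aN + b: Var(Y) = a² * Var(N)
Var(N) = 1.5^2 = 2.25
Var(Y) = (-3)² * 2.25 = 9 * 2.25 = 20.25

20.25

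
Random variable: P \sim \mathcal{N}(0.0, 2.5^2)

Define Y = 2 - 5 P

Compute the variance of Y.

For Y = aP + b: Var(Y) = a² * Var(P)
Var(P) = 2.5^2 = 6.25
Var(Y) = (-5)² * 6.25 = 25 * 6.25 = 156.25

156.25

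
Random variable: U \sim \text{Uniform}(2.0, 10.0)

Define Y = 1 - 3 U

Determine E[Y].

For Y = -3U + 1:
E[Y] = -3 * E[U] + 1
E[U] = (2 + 10)/2 = 6
E[Y] = -3 * 6 + 1 = -17

-17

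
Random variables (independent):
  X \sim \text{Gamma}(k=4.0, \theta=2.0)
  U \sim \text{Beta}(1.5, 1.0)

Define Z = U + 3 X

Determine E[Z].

E[Z] = 3*E[X] + 1*E[U]
E[X] = 8
E[U] = 0.6
E[Z] = 3*8 + 1*0.6 = 24.6

24.6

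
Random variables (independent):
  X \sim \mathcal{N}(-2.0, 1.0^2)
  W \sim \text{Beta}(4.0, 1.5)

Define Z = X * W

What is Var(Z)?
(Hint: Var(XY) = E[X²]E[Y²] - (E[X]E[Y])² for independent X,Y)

Var(XY) = E[X²]E[Y²] - (E[X]E[Y])²
E[X] = -2, Var(X) = 1
E[W] = 0.72727273, Var(W) = 0.03051494
E[X²] = 1 + (-2)² = 5
E[W²] = 0.03051494 + 0.72727273² = 0.55944056
Var(Z) = 5*0.55944056 - (-2*0.72727273)²
= 2.7972028 - 2.1157025 = 0.68150032

0.68150032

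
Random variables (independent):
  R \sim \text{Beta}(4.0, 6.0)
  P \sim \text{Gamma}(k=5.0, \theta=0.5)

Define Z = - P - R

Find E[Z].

E[Z] = -1*E[R] - 1*E[P]
E[R] = 0.4
E[P] = 2.5
E[Z] = -1*0.4 - 1*2.5 = -2.9

-2.9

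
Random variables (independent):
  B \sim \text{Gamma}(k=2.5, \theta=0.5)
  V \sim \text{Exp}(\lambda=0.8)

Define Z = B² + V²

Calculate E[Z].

E[Z] = E[B²] + E[V²]
E[B²] = Var(B) + E[B]² = 0.625 + 1.5625 = 2.1875
E[V²] = Var(V) + E[V]² = 1.5625 + 1.5625 = 3.125
E[Z] = 2.1875 + 3.125 = 5.3125

5.3125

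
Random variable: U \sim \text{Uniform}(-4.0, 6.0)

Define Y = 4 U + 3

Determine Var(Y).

For Y = aU + b: Var(Y) = a² * Var(U)
Var(U) = (6 + 4)^2/12 = 8.3333333
Var(Y) = 4² * 8.3333333 = 16 * 8.3333333 = 133.33333

133.33333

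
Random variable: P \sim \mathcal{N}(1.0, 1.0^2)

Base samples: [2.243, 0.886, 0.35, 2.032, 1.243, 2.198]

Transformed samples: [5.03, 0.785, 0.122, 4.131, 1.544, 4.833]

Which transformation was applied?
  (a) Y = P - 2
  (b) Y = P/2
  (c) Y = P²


Checking option (c) Y = P²:
  P = 2.243 -> Y = 5.03 ✓
  P = 0.886 -> Y = 0.785 ✓
  P = 0.35 -> Y = 0.122 ✓
All samples match this transformation.

(c) P²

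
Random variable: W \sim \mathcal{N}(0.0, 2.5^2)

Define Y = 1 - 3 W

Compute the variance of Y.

For Y = aW + b: Var(Y) = a² * Var(W)
Var(W) = 2.5^2 = 6.25
Var(Y) = (-3)² * 6.25 = 9 * 6.25 = 56.25

56.25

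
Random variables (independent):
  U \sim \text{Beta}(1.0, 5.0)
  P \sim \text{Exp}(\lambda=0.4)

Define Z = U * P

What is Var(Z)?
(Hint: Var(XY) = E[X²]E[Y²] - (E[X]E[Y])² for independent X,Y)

Var(XY) = E[X²]E[Y²] - (E[X]E[Y])²
E[U] = 0.16666667, Var(U) = 0.01984127
E[P] = 2.5, Var(P) = 6.25
E[U²] = 0.01984127 + 0.16666667² = 0.047619048
E[P²] = 6.25 + 2.5² = 12.5
Var(Z) = 0.047619048*12.5 - (0.16666667*2.5)²
= 0.5952381 - 0.17361111 = 0.42162698

0.42162698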